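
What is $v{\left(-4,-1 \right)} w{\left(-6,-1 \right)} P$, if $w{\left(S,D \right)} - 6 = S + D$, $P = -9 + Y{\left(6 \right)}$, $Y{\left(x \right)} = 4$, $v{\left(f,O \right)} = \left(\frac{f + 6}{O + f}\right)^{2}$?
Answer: $\frac{4}{5} \approx 0.8$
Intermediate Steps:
$v{\left(f,O \right)} = \frac{\left(6 + f\right)^{2}}{\left(O + f\right)^{2}}$ ($v{\left(f,O \right)} = \left(\frac{6 + f}{O + f}\right)^{2} = \frac{\left(6 + f\right)^{2}}{\left(O + f\right)^{2}}$)
$P = -5$ ($P = -9 + 4 = -5$)
$w{\left(S,D \right)} = 6 + D + S$ ($w{\left(S,D \right)} = 6 + \left(S + D\right) = 6 + \left(D + S\right) = 6 + D + S$)
$v{\left(-4,-1 \right)} w{\left(-6,-1 \right)} P = \frac{\left(6 - 4\right)^{2}}{\left(-1 - 4\right)^{2}} \left(6 - 1 - 6\right) \left(-5\right) = \frac{2^{2}}{25} \left(-1\right) \left(-5\right) = 4 \cdot \frac{1}{25} \left(-1\right) \left(-5\right) = \frac{4}{25} \left(-1\right) \left(-5\right) = \left(- \frac{4}{25}\right) \left(-5\right) = \frac{4}{5}$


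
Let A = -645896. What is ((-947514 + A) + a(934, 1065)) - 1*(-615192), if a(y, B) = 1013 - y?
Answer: -978139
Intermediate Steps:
((-947514 + A) + a(934, 1065)) - 1*(-615192) = ((-947514 - 645896) + (1013 - 1*934)) - 1*(-615192) = (-1593410 + (1013 - 934)) + 615192 = (-1593410 + 79) + 615192 = -1593331 + 615192 = -978139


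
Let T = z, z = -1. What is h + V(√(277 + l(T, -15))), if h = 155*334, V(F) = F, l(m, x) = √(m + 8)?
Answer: 51770 + √(277 + √7) ≈ 51787.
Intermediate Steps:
T = -1
l(m, x) = √(8 + m)
h = 51770
h + V(√(277 + l(T, -15))) = 51770 + √(277 + √(8 - 1)) = 51770 + √(277 + √7)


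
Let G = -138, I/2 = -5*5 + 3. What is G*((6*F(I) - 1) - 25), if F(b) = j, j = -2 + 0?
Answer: 5244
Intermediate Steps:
I = -44 (I = 2*(-5*5 + 3) = 2*(-25 + 3) = 2*(-22) = -44)
j = -2
F(b) = -2
G*((6*F(I) - 1) - 25) = -138*((6*(-2) - 1) - 25) = -138*((-12 - 1) - 25) = -138*(-13 - 25) = -138*(-38) = 5244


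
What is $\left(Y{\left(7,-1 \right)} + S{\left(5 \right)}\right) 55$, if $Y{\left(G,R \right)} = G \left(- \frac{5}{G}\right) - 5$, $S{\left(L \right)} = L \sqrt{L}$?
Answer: $-550 + 275 \sqrt{5} \approx 64.919$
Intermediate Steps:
$S{\left(L \right)} = L^{\frac{3}{2}}$
$Y{\left(G,R \right)} = -10$ ($Y{\left(G,R \right)} = -5 - 5 = -10$)
$\left(Y{\left(7,-1 \right)} + S{\left(5 \right)}\right) 55 = \left(-10 + 5^{\frac{3}{2}}\right) 55 = \left(-10 + 5 \sqrt{5}\right) 55 = -550 + 275 \sqrt{5}$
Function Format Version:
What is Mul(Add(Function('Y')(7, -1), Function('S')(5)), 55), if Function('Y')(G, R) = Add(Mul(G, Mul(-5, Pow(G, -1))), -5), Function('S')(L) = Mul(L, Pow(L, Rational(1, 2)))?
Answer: Add(-550, Mul(275, Pow(5, Rational(1, 2)))) ≈ 64.919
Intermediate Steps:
Function('S')(L) = Pow(L, Rational(3, 2))
Function('Y')(G, R) = -10 (Function('Y')(G, R) = Add(-5, -5) = -10)
Mul(Add(Function('Y')(7, -1), Function('S')(5)), 55) = Mul(Add(-10, Pow(5, Rational(3, 2))), 55) = Mul(Add(-10, Mul(5, Pow(5, Rational(1, 2)))), 55) = Add(-550, Mul(275, Pow(5, Rational(1, 2))))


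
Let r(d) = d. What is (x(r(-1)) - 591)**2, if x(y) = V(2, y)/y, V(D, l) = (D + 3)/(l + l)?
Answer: 1385329/4 ≈ 3.4633e+5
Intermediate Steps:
V(D, l) = (3 + D)/(2*l) (V(D, l) = (3 + D)/((2*l)) = (3 + D)*(1/(2*l)) = (3 + D)/(2*l))
x(y) = 5/(2*y**2) (x(y) = ((3 + 2)/(2*y))/y = ((1/2)*5/y)/y = (5/(2*y))/y = 5/(2*y**2))
(x(r(-1)) - 591)**2 = ((5/2)/(-1)**2 - 591)**2 = ((5/2)*1 - 591)**2 = (5/2 - 591)**2 = (-1177/2)**2 = 1385329/4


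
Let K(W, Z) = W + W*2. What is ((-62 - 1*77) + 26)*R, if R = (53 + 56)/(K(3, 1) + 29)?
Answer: -12317/38 ≈ -324.13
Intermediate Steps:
K(W, Z) = 3*W (K(W, Z) = W + 2*W = 3*W)
R = 109/38 (R = (53 + 56)/(3*3 + 29) = 109/(9 + 29) = 109/38 ≈ 2.8684)
((-62 - 1*77) + 26)*R = ((-62 - 1*77) + 26)*(109/38) = ((-62 - 77) + 26)*(109/38) = (-139 + 26)*(109/38) = -113*109/38 = -12317/38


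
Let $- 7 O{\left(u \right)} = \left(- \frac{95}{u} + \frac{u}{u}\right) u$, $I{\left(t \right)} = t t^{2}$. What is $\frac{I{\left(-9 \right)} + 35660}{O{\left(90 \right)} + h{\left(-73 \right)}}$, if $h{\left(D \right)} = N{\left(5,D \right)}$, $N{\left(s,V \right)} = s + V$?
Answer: $- \frac{244517}{471} \approx -519.14$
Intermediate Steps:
$N{\left(s,V \right)} = V + s$
$I{\left(t \right)} = t^{3}$
$O{\left(u \right)} = - \frac{u \left(1 - \frac{95}{u}\right)}{7}$ ($O{\left(u \right)} = - \frac{\left(- \frac{95}{u} + \frac{u}{u}\right) u}{7} = - \frac{\left(- \frac{95}{u} + 1\right) u}{7} = - \frac{\left(1 - \frac{95}{u}\right) u}{7} = - \frac{u \left(1 - \frac{95}{u}\right)}{7}$)
$h{\left(D \right)} = 5 + D$ ($h{\left(D \right)} = D + 5 = 5 + D$)
$\frac{I{\left(-9 \right)} + 35660}{O{\left(90 \right)} + h{\left(-73 \right)}} = \frac{\left(-9\right)^{3} + 35660}{\left(\frac{95}{7} - \frac{90}{7}\right) + \left(5 - 73\right)} = \frac{-729 + 35660}{\left(\frac{95}{7} - \frac{90}{7}\right) - 68} = \frac{34931}{\frac{5}{7} - 68} = \frac{34931}{- \frac{471}{7}} = 34931 \left(- \frac{7}{471}\right) = - \frac{244517}{471}$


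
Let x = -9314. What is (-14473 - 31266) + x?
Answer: -55053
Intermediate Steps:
(-14473 - 31266) + x = (-14473 - 31266) - 9314 = -45739 - 9314 = -55053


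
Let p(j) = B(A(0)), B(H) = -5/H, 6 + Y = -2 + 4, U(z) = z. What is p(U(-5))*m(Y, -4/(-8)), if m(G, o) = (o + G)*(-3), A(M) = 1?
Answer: -105/2 ≈ -52.500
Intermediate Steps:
Y = -4 (Y = -6 + (-2 + 4) = -6 + 2 = -4)
m(G, o) = -3*G - 3*o (m(G, o) = (G + o)*(-3) = -3*G - 3*o)
p(j) = -5 (p(j) = -5/1 = -5*1 = -5)
p(U(-5))*m(Y, -4/(-8)) = -5*(-3*(-4) - (-12)/(-8)) = -5*(12 - (-12)*(-1)/8) = -5*(12 - 3*½) = -5*(12 - 3/2) = -5*21/2 = -105/2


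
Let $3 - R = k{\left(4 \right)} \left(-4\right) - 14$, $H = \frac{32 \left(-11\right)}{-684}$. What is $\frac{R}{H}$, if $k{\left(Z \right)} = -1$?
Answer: $\frac{2223}{88} \approx 25.261$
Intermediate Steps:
$H = \frac{88}{171}$ ($H = \left(-352\right) \left(- \frac{1}{684}\right) = \frac{88}{171} \approx 0.51462$)
$R = 13$ ($R = 3 - \left(\left(-1\right) \left(-4\right) - 14\right) = 3 - \left(4 - 14\right) = 3 - -10 = 3 + 10 = 13$)
$\frac{R}{H} = \frac{13}{\frac{88}{171}} = 13 \cdot \frac{171}{88} = \frac{2223}{88}$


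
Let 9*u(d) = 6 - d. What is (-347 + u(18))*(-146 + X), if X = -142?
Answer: 100320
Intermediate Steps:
u(d) = ⅔ - d/9 (u(d) = (6 - d)/9 = ⅔ - d/9)
(-347 + u(18))*(-146 + X) = (-347 + (⅔ - ⅑*18))*(-146 - 142) = (-347 + (⅔ - 2))*(-288) = (-347 - 4/3)*(-288) = -1045/3*(-288) = 100320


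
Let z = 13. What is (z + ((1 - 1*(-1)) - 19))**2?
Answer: 16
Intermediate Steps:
(z + ((1 - 1*(-1)) - 19))**2 = (13 + ((1 - 1*(-1)) - 19))**2 = (13 + ((1 + 1) - 19))**2 = (13 + (2 - 19))**2 = (13 - 17)**2 = (-4)**2 = 16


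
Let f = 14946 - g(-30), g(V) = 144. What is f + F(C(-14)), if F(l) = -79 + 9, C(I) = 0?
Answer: 14732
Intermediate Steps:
F(l) = -70
f = 14802 (f = 14946 - 1*144 = 14946 - 144 = 14802)
f + F(C(-14)) = 14802 - 70 = 14732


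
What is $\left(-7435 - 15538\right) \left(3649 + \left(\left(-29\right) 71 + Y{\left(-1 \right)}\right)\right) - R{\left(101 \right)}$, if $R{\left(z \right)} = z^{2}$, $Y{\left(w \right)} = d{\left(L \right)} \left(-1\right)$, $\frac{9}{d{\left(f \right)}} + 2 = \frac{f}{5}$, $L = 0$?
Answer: $- \frac{73281299}{2} \approx -3.6641 \cdot 10^{7}$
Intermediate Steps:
$d{\left(f \right)} = \frac{9}{-2 + \frac{f}{5}}$
$Y{\left(w \right)} = \frac{9}{2}$ ($Y{\left(w \right)} = \frac{45}{-10 + 0} \left(-1\right) = \frac{45}{-10} \left(-1\right) = 45 \left(- \frac{1}{10}\right) \left(-1\right) = \left(- \frac{9}{2}\right) \left(-1\right) = \frac{9}{2}$)
$\left(-7435 - 15538\right) \left(3649 + \left(\left(-29\right) 71 + Y{\left(-1 \right)}\right)\right) - R{\left(101 \right)} = \left(-7435 - 15538\right) \left(3649 + \left(\left(-29\right) 71 + \frac{9}{2}\right)\right) - 101^{2} = - 22973 \left(3649 + \left(-2059 + \frac{9}{2}\right)\right) - 10201 = - 22973 \left(3649 - \frac{4109}{2}\right) - 10201 = \left(-22973\right) \frac{3189}{2} - 10201 = - \frac{73260897}{2} - 10201 = - \frac{73281299}{2}$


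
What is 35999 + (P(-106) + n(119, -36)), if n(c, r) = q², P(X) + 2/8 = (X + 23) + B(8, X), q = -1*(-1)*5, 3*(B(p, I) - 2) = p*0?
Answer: 143771/4 ≈ 35943.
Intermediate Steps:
B(p, I) = 2 (B(p, I) = 2 + (p*0)/3 = 2 + (⅓)*0 = 2 + 0 = 2)
q = 5 (q = 1*5 = 5)
P(X) = 99/4 + X (P(X) = -¼ + ((X + 23) + 2) = -¼ + ((23 + X) + 2) = -¼ + (25 + X) = 99/4 + X)
n(c, r) = 25 (n(c, r) = 5² = 25)
35999 + (P(-106) + n(119, -36)) = 35999 + ((99/4 - 106) + 25) = 35999 + (-325/4 + 25) = 35999 - 225/4 = 143771/4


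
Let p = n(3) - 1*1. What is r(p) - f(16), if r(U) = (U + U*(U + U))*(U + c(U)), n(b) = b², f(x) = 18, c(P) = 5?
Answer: 1750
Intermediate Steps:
p = 8 (p = 3² - 1*1 = 9 - 1 = 8)
r(U) = (5 + U)*(U + 2*U²) (r(U) = (U + U*(U + U))*(U + 5) = (U + U*(2*U))*(5 + U) = (U + 2*U²)*(5 + U) = (5 + U)*(U + 2*U²))
r(p) - f(16) = 8*(5 + 2*8² + 11*8) - 1*18 = 8*(5 + 2*64 + 88) - 18 = 8*(5 + 128 + 88) - 18 = 8*221 - 18 = 1768 - 18 = 1750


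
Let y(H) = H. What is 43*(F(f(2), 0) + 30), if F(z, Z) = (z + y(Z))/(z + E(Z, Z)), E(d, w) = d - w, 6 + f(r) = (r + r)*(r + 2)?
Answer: 1333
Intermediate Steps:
f(r) = -6 + 2*r*(2 + r) (f(r) = -6 + (r + r)*(r + 2) = -6 + (2*r)*(2 + r) = -6 + 2*r*(2 + r))
F(z, Z) = (Z + z)/z (F(z, Z) = (z + Z)/(z + (Z - Z)) = (Z + z)/(z + 0) = (Z + z)/z)
43*(F(f(2), 0) + 30) = 43*((0 + (-6 + 2*2² + 4*2))/(-6 + 2*2² + 4*2) + 30) = 43*((0 + (-6 + 2*4 + 8))/(-6 + 2*4 + 8) + 30) = 43*((0 + (-6 + 8 + 8))/(-6 + 8 + 8) + 30) = 43*((0 + 10)/10 + 30) = 43*((⅒)*10 + 30) = 43*(1 + 30) = 43*31 = 1333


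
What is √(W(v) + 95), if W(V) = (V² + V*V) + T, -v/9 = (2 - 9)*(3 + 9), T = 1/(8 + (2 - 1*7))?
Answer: √10288506/3 ≈ 1069.2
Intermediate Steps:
T = ⅓ (T = 1/(8 + (2 - 7)) = 1/(8 - 5) = 1/3 = ⅓ ≈ 0.33333)
v = 756 (v = -9*(2 - 9)*(3 + 9) = -(-63)*12 = -9*(-84) = 756)
W(V) = ⅓ + 2*V² (W(V) = (V² + V*V) + ⅓ = (V² + V²) + ⅓ = 2*V² + ⅓ = ⅓ + 2*V²)
√(W(v) + 95) = √((⅓ + 2*756²) + 95) = √((⅓ + 2*571536) + 95) = √((⅓ + 1143072) + 95) = √(3429217/3 + 95) = √(3429502/3) = √10288506/3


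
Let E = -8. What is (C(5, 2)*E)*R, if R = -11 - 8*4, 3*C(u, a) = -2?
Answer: -688/3 ≈ -229.33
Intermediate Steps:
C(u, a) = -⅔ (C(u, a) = (⅓)*(-2) = -⅔)
R = -43 (R = -11 - 1*32 = -11 - 32 = -43)
(C(5, 2)*E)*R = -⅔*(-8)*(-43) = (16/3)*(-43) = -688/3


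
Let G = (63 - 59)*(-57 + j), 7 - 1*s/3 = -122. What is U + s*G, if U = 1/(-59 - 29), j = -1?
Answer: -7900993/88 ≈ -89784.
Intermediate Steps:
s = 387 (s = 21 - 3*(-122) = 21 + 366 = 387)
G = -232 (G = (63 - 59)*(-57 - 1) = 4*(-58) = -232)
U = -1/88 (U = 1/(-88) = -1/88 ≈ -0.011364)
U + s*G = -1/88 + 387*(-232) = -1/88 - 89784 = -7900993/88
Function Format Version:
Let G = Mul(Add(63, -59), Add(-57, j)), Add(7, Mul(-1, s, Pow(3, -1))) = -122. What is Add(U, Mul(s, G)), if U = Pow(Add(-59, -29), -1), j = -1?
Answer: Rational(-7900993, 88) ≈ -89784.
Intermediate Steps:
s = 387 (s = Add(21, Mul(-3, -122)) = Add(21, 366) = 387)
G = -232 (G = Mul(Add(63, -59), Add(-57, -1)) = Mul(4, -58) = -232)
U = Rational(-1, 88) (U = Pow(-88, -1) = Rational(-1, 88) ≈ -0.011364)
Add(U, Mul(s, G)) = Add(Rational(-1, 88), Mul(387, -232)) = Add(Rational(-1, 88), -89784) = Rational(-7900993, 88)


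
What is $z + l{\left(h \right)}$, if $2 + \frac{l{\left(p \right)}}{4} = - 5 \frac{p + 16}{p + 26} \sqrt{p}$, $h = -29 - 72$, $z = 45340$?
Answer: $45332 - \frac{68 i \sqrt{101}}{3} \approx 45332.0 - 227.8 i$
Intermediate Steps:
$h = -101$
$l{\left(p \right)} = -8 - \frac{20 \sqrt{p} \left(16 + p\right)}{26 + p}$ ($l{\left(p \right)} = -8 + 4 \left(- 5 \frac{p + 16}{p + 26} \sqrt{p}\right) = -8 + 4 \left(- 5 \frac{16 + p}{26 + p} \sqrt{p}\right) = -8 + 4 \left(- 5 \frac{\sqrt{p} \left(16 + p\right)}{26 + p}\right) = -8 + 4 \left(- \frac{5 \sqrt{p} \left(16 + p\right)}{26 + p}\right) = -8 - \frac{20 \sqrt{p} \left(16 + p\right)}{26 + p}$)
$z + l{\left(h \right)} = 45340 + \frac{4 \left(-52 - 80 \sqrt{-101} - 5 \left(-101\right)^{\frac{3}{2}} - -202\right)}{26 - 101} = 45340 + \frac{4 \left(-52 - 80 i \sqrt{101} - 5 \left(- 101 i \sqrt{101}\right) + 202\right)}{-75} = 45340 + 4 \left(- \frac{1}{75}\right) \left(-52 - 80 i \sqrt{101} + 505 i \sqrt{101} + 202\right) = 45340 + 4 \left(- \frac{1}{75}\right) \left(150 + 425 i \sqrt{101}\right) = 45340 - \left(8 + \frac{68 i \sqrt{101}}{3}\right) = 45332 - \frac{68 i \sqrt{101}}{3}$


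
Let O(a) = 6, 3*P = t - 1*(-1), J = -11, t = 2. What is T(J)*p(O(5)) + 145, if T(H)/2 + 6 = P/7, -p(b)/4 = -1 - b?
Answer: -183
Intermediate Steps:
P = 1 (P = (2 - 1*(-1))/3 = (2 + 1)/3 = (⅓)*3 = 1)
p(b) = 4 + 4*b (p(b) = -4*(-1 - b) = 4 + 4*b)
T(H) = -82/7 (T(H) = -12 + 2*(1/7) = -12 + 2*(1*(⅐)) = -12 + 2*(⅐) = -12 + 2/7 = -82/7)
T(J)*p(O(5)) + 145 = -82*(4 + 4*6)/7 + 145 = -82*(4 + 24)/7 + 145 = -82/7*28 + 145 = -328 + 145 = -183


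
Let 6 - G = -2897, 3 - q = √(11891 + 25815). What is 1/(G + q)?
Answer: 1453/4203565 + √37706/8407130 ≈ 0.00036876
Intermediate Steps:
q = 3 - √37706 (q = 3 - √(11891 + 25815) = 3 - √37706 ≈ -191.18)
G = 2903 (G = 6 - 1*(-2897) = 6 + 2897 = 2903)
1/(G + q) = 1/(2903 + (3 - √37706)) = 1/(2906 - √37706)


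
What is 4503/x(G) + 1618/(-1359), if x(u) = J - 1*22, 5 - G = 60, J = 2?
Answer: -6151937/27180 ≈ -226.34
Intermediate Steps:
G = -55 (G = 5 - 1*60 = 5 - 60 = -55)
x(u) = -20 (x(u) = 2 - 1*22 = 2 - 22 = -20)
4503/x(G) + 1618/(-1359) = 4503/(-20) + 1618/(-1359) = 4503*(-1/20) + 1618*(-1/1359) = -4503/20 - 1618/1359 = -6151937/27180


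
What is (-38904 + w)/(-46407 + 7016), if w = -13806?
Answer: 52710/39391 ≈ 1.3381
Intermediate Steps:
(-38904 + w)/(-46407 + 7016) = (-38904 - 13806)/(-46407 + 7016) = -52710/(-39391) = -52710*(-1/39391) = 52710/39391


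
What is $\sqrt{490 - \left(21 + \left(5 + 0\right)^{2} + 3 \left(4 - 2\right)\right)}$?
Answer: $\sqrt{438} \approx 20.928$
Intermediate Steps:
$\sqrt{490 - \left(21 + \left(5 + 0\right)^{2} + 3 \left(4 - 2\right)\right)} = \sqrt{490 - 52} = \sqrt{438}$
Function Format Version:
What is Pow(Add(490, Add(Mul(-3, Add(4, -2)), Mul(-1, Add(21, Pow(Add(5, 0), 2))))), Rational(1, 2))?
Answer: Pow(438, Rational(1, 2)) ≈ 20.928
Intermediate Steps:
Pow(Add(490, Add(Mul(-3, Add(4, -2)), Mul(-1, Add(21, Pow(Add(5, 0), 2))))), Rational(1, 2)) = Pow(Add(490, Add(Mul(-3, 2), Mul(-1, Add(21, Pow(5, 2))))), Rational(1, 2)) = Pow(Add(490, Add(-6, Mul(-1, Add(21, 25)))), Rational(1, 2)) = Pow(Add(490, Add(-6, Mul(-1, 46))), Rational(1, 2)) = Pow(Add(490, Add(-6, -46)), Rational(1, 2)) = Pow(Add(490, -52), Rational(1, 2)) = Pow(438, Rational(1, 2))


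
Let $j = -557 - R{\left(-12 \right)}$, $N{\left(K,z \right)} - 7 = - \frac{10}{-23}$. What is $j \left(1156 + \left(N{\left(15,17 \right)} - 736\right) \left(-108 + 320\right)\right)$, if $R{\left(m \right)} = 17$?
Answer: $\frac{2023864304}{23} \approx 8.7994 \cdot 10^{7}$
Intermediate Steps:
$N{\left(K,z \right)} = \frac{171}{23}$ ($N{\left(K,z \right)} = 7 - \frac{10}{-23} = 7 - - \frac{10}{23} = 7 + \frac{10}{23} = \frac{171}{23}$)
$j = -574$ ($j = -557 - 17 = -574$)
$j \left(1156 + \left(N{\left(15,17 \right)} - 736\right) \left(-108 + 320\right)\right) = - 574 \left(1156 + \left(\frac{171}{23} - 736\right) \left(-108 + 320\right)\right) = - 574 \left(1156 - \frac{3552484}{23}\right) = \left(-574\right) \left(- \frac{3525896}{23}\right) = \frac{2023864304}{23}$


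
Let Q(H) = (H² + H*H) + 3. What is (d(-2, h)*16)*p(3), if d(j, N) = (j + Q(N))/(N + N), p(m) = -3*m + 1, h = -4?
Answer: 528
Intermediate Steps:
Q(H) = 3 + 2*H² (Q(H) = (H² + H²) + 3 = 2*H² + 3 = 3 + 2*H²)
p(m) = 1 - 3*m
d(j, N) = (3 + j + 2*N²)/(2*N) (d(j, N) = (j + (3 + 2*N²))/(N + N) = (3 + j + 2*N²)/((2*N)) = (3 + j + 2*N²)*(1/(2*N)) = (3 + j + 2*N²)/(2*N))
(d(-2, h)*16)*p(3) = (((½)*(3 - 2 + 2*(-4)²)/(-4))*16)*(1 - 3*3) = (((½)*(-¼)*(3 - 2 + 2*16))*16)*(1 - 9) = (((½)*(-¼)*(3 - 2 + 32))*16)*(-8) = (((½)*(-¼)*33)*16)*(-8) = -33/8*16*(-8) = -66*(-8) = 528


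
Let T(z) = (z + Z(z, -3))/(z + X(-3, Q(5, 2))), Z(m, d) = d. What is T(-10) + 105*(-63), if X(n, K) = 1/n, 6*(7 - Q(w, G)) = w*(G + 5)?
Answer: -205026/31 ≈ -6613.7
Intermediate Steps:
Q(w, G) = 7 - w*(5 + G)/6 (Q(w, G) = 7 - w*(G + 5)/6 = 7 - w*(5 + G)/6)
T(z) = (-3 + z)/(-1/3 + z) (T(z) = (z - 3)/(z + 1/(-3)) = (-3 + z)/(z - 1/3) = (-3 + z)/(-1/3 + z))
T(-10) + 105*(-63) = 3*(-3 - 10)/(-1 + 3*(-10)) + 105*(-63) = 3*(-13)/(-1 - 30) - 6615 = 3*(-13)/(-31) - 6615 = 3*(-1/31)*(-13) - 6615 = 39/31 - 6615 = -205026/31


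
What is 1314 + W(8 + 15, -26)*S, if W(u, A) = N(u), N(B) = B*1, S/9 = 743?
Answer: 155115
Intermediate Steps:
S = 6687 (S = 9*743 = 6687)
N(B) = B
W(u, A) = u
1314 + W(8 + 15, -26)*S = 1314 + (8 + 15)*6687 = 1314 + 23*6687 = 1314 + 153801 = 155115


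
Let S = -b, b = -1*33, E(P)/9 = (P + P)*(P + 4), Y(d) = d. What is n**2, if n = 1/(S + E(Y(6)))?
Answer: 1/1238769 ≈ 8.0725e-7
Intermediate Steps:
E(P) = 18*P*(4 + P) (E(P) = 9*((P + P)*(P + 4)) = 9*((2*P)*(4 + P)) = 9*(2*P*(4 + P)) = 18*P*(4 + P))
b = -33
S = 33 (S = -1*(-33) = 33)
n = 1/1113 (n = 1/(33 + 18*6*(4 + 6)) = 1/(33 + 18*6*10) = 1/(33 + 1080) = 1/1113 ≈ 0.00089847)
n**2 = (1/1113)**2 = 1/1238769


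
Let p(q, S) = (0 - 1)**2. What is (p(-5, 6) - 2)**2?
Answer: 1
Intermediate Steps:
p(q, S) = 1 (p(q, S) = (-1)**2 = 1)
(p(-5, 6) - 2)**2 = (1 - 2)**2 = (-1)**2 = 1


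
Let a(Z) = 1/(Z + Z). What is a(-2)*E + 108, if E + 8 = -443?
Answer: 883/4 ≈ 220.75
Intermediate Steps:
E = -451 (E = -8 - 443 = -451)
a(Z) = 1/(2*Z)
a(-2)*E + 108 = ((½)/(-2))*(-451) + 108 = ((½)*(-½))*(-451) + 108 = -¼*(-451) + 108 = 451/4 + 108 = 883/4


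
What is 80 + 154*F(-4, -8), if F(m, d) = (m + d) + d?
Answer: -3000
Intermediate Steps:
F(m, d) = m + 2*d (F(m, d) = (d + m) + d = m + 2*d)
80 + 154*F(-4, -8) = 80 + 154*(-4 + 2*(-8)) = 80 + 154*(-4 - 16) = 80 + 154*(-20) = 80 - 3080 = -3000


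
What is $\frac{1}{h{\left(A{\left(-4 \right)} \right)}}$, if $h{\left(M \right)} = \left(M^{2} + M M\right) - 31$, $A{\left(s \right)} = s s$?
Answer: $\frac{1}{481} \approx 0.002079$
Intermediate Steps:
$A{\left(s \right)} = s^{2}$
$h{\left(M \right)} = -31 + 2 M^{2}$ ($h{\left(M \right)} = \left(M^{2} + M^{2}\right) - 31 = 2 M^{2} - 31 = -31 + 2 M^{2}$)
$\frac{1}{h{\left(A{\left(-4 \right)} \right)}} = \frac{1}{-31 + 2 \left(\left(-4\right)^{2}\right)^{2}} = \frac{1}{-31 + 2 \cdot 16^{2}} = \frac{1}{-31 + 2 \cdot 256} = \frac{1}{-31 + 512} = \frac{1}{481}$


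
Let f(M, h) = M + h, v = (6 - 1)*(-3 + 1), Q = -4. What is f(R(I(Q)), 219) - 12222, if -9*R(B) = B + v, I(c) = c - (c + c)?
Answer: -36007/3 ≈ -12002.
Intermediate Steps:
v = -10 (v = 5*(-2) = -10)
I(c) = -c (I(c) = c - 2*c = -c)
R(B) = 10/9 - B/9 (R(B) = -(B - 10)/9 = -(-10 + B)/9 = 10/9 - B/9)
f(R(I(Q)), 219) - 12222 = ((10/9 - (-1)*(-4)/9) + 219) - 12222 = ((10/9 - ⅑*4) + 219) - 12222 = ((10/9 - 4/9) + 219) - 12222 = (⅔ + 219) - 12222 = 659/3 - 12222 = -36007/3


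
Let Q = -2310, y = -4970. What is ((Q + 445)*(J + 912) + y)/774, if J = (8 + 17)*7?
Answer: -2032225/774 ≈ -2625.6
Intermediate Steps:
J = 175 (J = 25*7 = 175)
((Q + 445)*(J + 912) + y)/774 = ((-2310 + 445)*(175 + 912) - 4970)/774 = (-1865*1087 - 4970)*(1/774) = (-2027255 - 4970)*(1/774) = -2032225*1/774 = -2032225/774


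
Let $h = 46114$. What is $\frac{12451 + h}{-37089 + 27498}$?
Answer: $- \frac{58565}{9591} \approx -6.1062$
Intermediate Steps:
$\frac{12451 + h}{-37089 + 27498} = \frac{12451 + 46114}{-37089 + 27498} = \frac{58565}{-9591} = 58565 \left(- \frac{1}{9591}\right) = - \frac{58565}{9591}$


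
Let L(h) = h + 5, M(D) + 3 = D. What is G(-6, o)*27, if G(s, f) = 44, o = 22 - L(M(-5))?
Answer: 1188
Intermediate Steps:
M(D) = -3 + D
L(h) = 5 + h
o = 25 (o = 22 - (5 + (-3 - 5)) = 22 - (5 - 8) = 22 - 1*(-3) = 22 + 3 = 25)
G(-6, o)*27 = 44*27 = 1188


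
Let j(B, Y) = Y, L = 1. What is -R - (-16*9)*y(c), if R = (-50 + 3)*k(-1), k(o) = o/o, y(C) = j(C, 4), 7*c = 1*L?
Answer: 623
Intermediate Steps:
c = 1/7 (c = (1*1)/7 = (1/7)*1 = 1/7 ≈ 0.14286)
y(C) = 4
k(o) = 1
R = -47 (R = (-50 + 3)*1 = -47*1 = -47)
-R - (-16*9)*y(c) = -1*(-47) - (-16*9)*4 = 47 - (-144)*4 = 47 - 1*(-576) = 47 + 576 = 623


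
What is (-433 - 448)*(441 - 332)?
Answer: -96029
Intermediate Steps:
(-433 - 448)*(441 - 332) = -881*109 = -96029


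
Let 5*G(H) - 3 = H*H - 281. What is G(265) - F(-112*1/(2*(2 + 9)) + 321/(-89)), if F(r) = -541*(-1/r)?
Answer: 23929876/1703 ≈ 14052.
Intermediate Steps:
G(H) = -278/5 + H**2/5 (G(H) = 3/5 + (H*H - 281)/5 = 3/5 + (H**2 - 281)/5 = 3/5 + (-281 + H**2)/5 = 3/5 + (-281/5 + H**2/5) = -278/5 + H**2/5)
F(r) = 541/r (F(r) = -(-541)/r = 541/r)
G(265) - F(-112*1/(2*(2 + 9)) + 321/(-89)) = (-278/5 + (1/5)*265**2) - 541/(-112*1/(2*(2 + 9)) + 321/(-89)) = (-278/5 + (1/5)*70225) - 541/(-112/(2*11) + 321*(-1/89)) = (-278/5 + 14045) - 541/(-112/22 - 321/89) = 69947/5 - 541/(-112*1/22 - 321/89) = 69947/5 - 541/(-56/11 - 321/89) = 69947/5 - 541/(-8515/979) = 69947/5 - 541*(-979)/8515 = 69947/5 - 1*(-529639/8515) = 69947/5 + 529639/8515 = 23929876/1703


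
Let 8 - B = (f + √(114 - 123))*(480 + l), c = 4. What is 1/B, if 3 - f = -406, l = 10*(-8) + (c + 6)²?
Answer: -17041/3484935672 + 125*I/3484935672 ≈ -4.8899e-6 + 3.5869e-8*I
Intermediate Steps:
l = 20 (l = 10*(-8) + (4 + 6)² = -80 + 10² = -80 + 100 = 20)
f = 409 (f = 3 - 1*(-406) = 3 + 406 = 409)
B = -204492 - 1500*I (B = 8 - (409 + √(114 - 123))*(480 + 20) = 8 - (409 + √(-9))*500 = 8 - (409 + 3*I)*500 = 8 - (204500 + 1500*I) = 8 + (-204500 - 1500*I) = -204492 - 1500*I ≈ -2.0449e+5 - 1500.0*I)
1/B = 1/(-204492 - 1500*I) = (-204492 + 1500*I)/41819228064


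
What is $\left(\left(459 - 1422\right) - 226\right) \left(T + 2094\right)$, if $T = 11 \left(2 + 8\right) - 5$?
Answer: $-2614611$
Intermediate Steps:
$T = 105$ ($T = 11 \cdot 10 - 5 = 110 - 5 = 105$)
$\left(\left(459 - 1422\right) - 226\right) \left(T + 2094\right) = \left(\left(459 - 1422\right) - 226\right) \left(105 + 2094\right) = \left(-963 - 226\right) 2199 = \left(-1189\right) 2199 = -2614611$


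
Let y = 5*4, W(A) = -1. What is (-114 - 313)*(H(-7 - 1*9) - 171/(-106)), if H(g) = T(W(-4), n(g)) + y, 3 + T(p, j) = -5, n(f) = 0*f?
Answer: -616161/106 ≈ -5812.8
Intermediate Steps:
n(f) = 0
T(p, j) = -8 (T(p, j) = -3 - 5 = -8)
y = 20
H(g) = 12 (H(g) = -8 + 20 = 12)
(-114 - 313)*(H(-7 - 1*9) - 171/(-106)) = (-114 - 313)*(12 - 171/(-106)) = -427*(12 - 171*(-1/106)) = -427*(12 + 171/106) = -427*1443/106 = -616161/106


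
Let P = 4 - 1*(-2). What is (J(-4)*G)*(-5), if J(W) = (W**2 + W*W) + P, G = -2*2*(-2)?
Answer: -1520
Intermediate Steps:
P = 6 (P = 4 + 2 = 6)
G = 8 (G = -4*(-2) = 8)
J(W) = 6 + 2*W**2 (J(W) = (W**2 + W*W) + 6 = (W**2 + W**2) + 6 = 2*W**2 + 6 = 6 + 2*W**2)
(J(-4)*G)*(-5) = ((6 + 2*(-4)**2)*8)*(-5) = ((6 + 2*16)*8)*(-5) = ((6 + 32)*8)*(-5) = (38*8)*(-5) = 304*(-5) = -1520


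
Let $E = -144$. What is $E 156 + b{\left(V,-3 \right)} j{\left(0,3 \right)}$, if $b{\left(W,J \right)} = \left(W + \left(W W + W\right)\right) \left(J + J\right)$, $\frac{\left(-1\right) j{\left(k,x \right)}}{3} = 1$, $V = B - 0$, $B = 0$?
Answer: $-22464$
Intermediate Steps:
$V = 0$ ($V = 0 - 0 = 0 + 0 = 0$)
$j{\left(k,x \right)} = -3$ ($j{\left(k,x \right)} = \left(-3\right) 1 = -3$)
$b{\left(W,J \right)} = 2 J \left(W^{2} + 2 W\right)$ ($b{\left(W,J \right)} = \left(W + \left(W^{2} + W\right)\right) 2 J = \left(W + \left(W + W^{2}\right)\right) 2 J = \left(W^{2} + 2 W\right) 2 J = 2 J \left(W^{2} + 2 W\right)$)
$E 156 + b{\left(V,-3 \right)} j{\left(0,3 \right)} = \left(-144\right) 156 + 2 \left(-3\right) 0 \left(2 + 0\right) \left(-3\right) = -22464 + 2 \left(-3\right) 0 \cdot 2 \left(-3\right) = -22464 + 0 \left(-3\right) = -22464 + 0 = -22464$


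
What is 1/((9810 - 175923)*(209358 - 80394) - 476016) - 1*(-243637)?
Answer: 5219453223831875/21423072948 ≈ 2.4364e+5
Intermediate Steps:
1/((9810 - 175923)*(209358 - 80394) - 476016) - 1*(-243637) = 1/(-166113*128964 - 476016) + 243637 = 1/(-21422596932 - 476016) + 243637 = 1/(-21423072948) + 243637 = -1/21423072948 + 243637 = 5219453223831875/21423072948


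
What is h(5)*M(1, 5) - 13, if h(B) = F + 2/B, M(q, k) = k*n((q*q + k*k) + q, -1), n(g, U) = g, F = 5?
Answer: 716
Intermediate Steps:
M(q, k) = k*(q + k² + q²) (M(q, k) = k*((q*q + k*k) + q) = k*((q² + k²) + q) = k*((k² + q²) + q) = k*(q + k² + q²))
h(B) = 5 + 2/B
h(5)*M(1, 5) - 13 = (5 + 2/5)*(5*(1 + 5² + 1²)) - 13 = (5 + 2*(⅕))*(5*(1 + 25 + 1)) - 13 = (5 + ⅖)*(5*27) - 13 = (27/5)*135 - 13 = 729 - 13 = 716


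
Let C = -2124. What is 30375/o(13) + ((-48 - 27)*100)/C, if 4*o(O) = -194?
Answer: -10692125/17169 ≈ -622.76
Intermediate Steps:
o(O) = -97/2 (o(O) = (1/4)*(-194) = -97/2)
30375/o(13) + ((-48 - 27)*100)/C = 30375/(-97/2) + ((-48 - 27)*100)/(-2124) = 30375*(-2/97) - 75*100*(-1/2124) = -60750/97 - 7500*(-1/2124) = -60750/97 + 625/177 = -10692125/17169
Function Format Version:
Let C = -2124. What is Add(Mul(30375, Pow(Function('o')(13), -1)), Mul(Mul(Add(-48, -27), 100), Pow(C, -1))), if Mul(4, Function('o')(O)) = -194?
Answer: Rational(-10692125, 17169) ≈ -622.76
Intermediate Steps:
Function('o')(O) = Rational(-97, 2) (Function('o')(O) = Mul(Rational(1, 4), -194) = Rational(-97, 2))
Add(Mul(30375, Pow(Function('o')(13), -1)), Mul(Mul(Add(-48, -27), 100), Pow(C, -1))) = Add(Mul(30375, Pow(Rational(-97, 2), -1)), Mul(Mul(Add(-48, -27), 100), Pow(-2124, -1))) = Add(Mul(30375, Rational(-2, 97)), Mul(Mul(-75, 100), Rational(-1, 2124))) = Add(Rational(-60750, 97), Mul(-7500, Rational(-1, 2124))) = Add(Rational(-60750, 97), Rational(625, 177)) = Rational(-10692125, 17169)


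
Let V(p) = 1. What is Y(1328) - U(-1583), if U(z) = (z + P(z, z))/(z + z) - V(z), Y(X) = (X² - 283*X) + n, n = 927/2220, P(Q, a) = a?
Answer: 1026942709/740 ≈ 1.3878e+6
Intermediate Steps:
n = 309/740 (n = 927*(1/2220) = 309/740 ≈ 0.41757)
Y(X) = 309/740 + X² - 283*X (Y(X) = (X² - 283*X) + 309/740 = 309/740 + X² - 283*X)
U(z) = 0 (U(z) = (z + z)/(z + z) - 1*1 = (2*z)/((2*z)) - 1 = (2*z)*(1/(2*z)) - 1 = 1 - 1 = 0)
Y(1328) - U(-1583) = (309/740 + 1328² - 283*1328) - 1*0 = (309/740 + 1763584 - 375824) + 0 = 1026942709/740 + 0 = 1026942709/740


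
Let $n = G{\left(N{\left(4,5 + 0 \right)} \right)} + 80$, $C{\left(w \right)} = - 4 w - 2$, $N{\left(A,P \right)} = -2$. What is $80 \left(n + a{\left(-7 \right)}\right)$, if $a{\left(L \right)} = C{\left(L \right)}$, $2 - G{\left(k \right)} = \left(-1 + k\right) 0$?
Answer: $8640$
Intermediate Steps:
$G{\left(k \right)} = 2$ ($G{\left(k \right)} = 2 - \left(-1 + k\right) 0 = 2 - 0 = 2 + 0 = 2$)
$C{\left(w \right)} = -2 - 4 w$
$a{\left(L \right)} = -2 - 4 L$
$n = 82$ ($n = 2 + 80 = 82$)
$80 \left(n + a{\left(-7 \right)}\right) = 80 \left(82 - -26\right) = 80 \left(82 + \left(-2 + 28\right)\right) = 80 \left(82 + 26\right) = 80 \cdot 108 = 8640$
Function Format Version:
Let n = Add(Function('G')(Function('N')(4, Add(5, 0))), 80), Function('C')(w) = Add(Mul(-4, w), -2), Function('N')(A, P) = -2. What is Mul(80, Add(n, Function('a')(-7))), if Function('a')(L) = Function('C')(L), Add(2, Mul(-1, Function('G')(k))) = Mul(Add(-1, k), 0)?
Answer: 8640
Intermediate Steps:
Function('G')(k) = 2 (Function('G')(k) = Add(2, Mul(-1, Mul(Add(-1, k), 0))) = Add(2, Mul(-1, 0)) = Add(2, 0) = 2)
Function('C')(w) = Add(-2, Mul(-4, w))
Function('a')(L) = Add(-2, Mul(-4, L))
n = 82 (n = Add(2, 80) = 82)
Mul(80, Add(n, Function('a')(-7))) = Mul(80, Add(82, Add(-2, Mul(-4, -7)))) = Mul(80, Add(82, Add(-2, 28))) = Mul(80, Add(82, 26)) = Mul(80, 108) = 8640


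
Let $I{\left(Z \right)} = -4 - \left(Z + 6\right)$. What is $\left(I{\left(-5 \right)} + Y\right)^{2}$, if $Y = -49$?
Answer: $2916$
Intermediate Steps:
$I{\left(Z \right)} = -10 - Z$ ($I{\left(Z \right)} = -4 - \left(6 + Z\right) = -10 - Z$)
$\left(I{\left(-5 \right)} + Y\right)^{2} = \left(\left(-10 - -5\right) - 49\right)^{2} = \left(\left(-10 + 5\right) - 49\right)^{2} = \left(-5 - 49\right)^{2} = \left(-54\right)^{2} = 2916$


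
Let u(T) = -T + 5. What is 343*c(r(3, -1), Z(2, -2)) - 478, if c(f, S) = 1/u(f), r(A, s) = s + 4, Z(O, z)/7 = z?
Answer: -613/2 ≈ -306.50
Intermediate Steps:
Z(O, z) = 7*z
r(A, s) = 4 + s
u(T) = 5 - T
c(f, S) = 1/(5 - f)
343*c(r(3, -1), Z(2, -2)) - 478 = 343*(-1/(-5 + (4 - 1))) - 478 = 343*(-1/(-5 + 3)) - 478 = 343*(-1/(-2)) - 478 = 343*(-1*(-½)) - 478 = 343*(½) - 478 = 343/2 - 478 = -613/2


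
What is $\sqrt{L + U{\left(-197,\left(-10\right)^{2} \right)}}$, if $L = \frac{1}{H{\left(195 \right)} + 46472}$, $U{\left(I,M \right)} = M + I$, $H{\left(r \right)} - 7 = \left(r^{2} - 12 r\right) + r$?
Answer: $\frac{i \sqrt{73105710122}}{27453} \approx 9.8489 i$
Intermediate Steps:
$H{\left(r \right)} = 7 + r^{2} - 11 r$ ($H{\left(r \right)} = 7 + \left(\left(r^{2} - 12 r\right) + r\right) = 7 + \left(r^{2} - 11 r\right) = 7 + r^{2} - 11 r$)
$U{\left(I,M \right)} = I + M$
$L = \frac{1}{82359}$ ($L = \frac{1}{\left(7 + 195^{2} - 2145\right) + 46472} = \frac{1}{\left(7 + 38025 - 2145\right) + 46472} = \frac{1}{35887 + 46472} = \frac{1}{82359} \approx 1.2142 \cdot 10^{-5}$)
$\sqrt{L + U{\left(-197,\left(-10\right)^{2} \right)}} = \sqrt{\frac{1}{82359} - \left(197 - \left(-10\right)^{2}\right)} = \sqrt{\frac{1}{82359} + \left(-197 + 100\right)} = \sqrt{\frac{1}{82359} - 97} = \sqrt{- \frac{7988822}{82359}} = \frac{i \sqrt{73105710122}}{27453}$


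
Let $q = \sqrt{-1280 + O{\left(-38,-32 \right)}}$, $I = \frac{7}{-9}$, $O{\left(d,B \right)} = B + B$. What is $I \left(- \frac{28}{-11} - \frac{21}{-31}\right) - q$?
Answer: $- \frac{7693}{3069} - 8 i \sqrt{21} \approx -2.5067 - 36.661 i$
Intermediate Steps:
$O{\left(d,B \right)} = 2 B$
$I = - \frac{7}{9}$ ($I = 7 \left(- \frac{1}{9}\right) = - \frac{7}{9} \approx -0.77778$)
$q = 8 i \sqrt{21}$ ($q = \sqrt{-1280 + 2 \left(-32\right)} = \sqrt{-1280 - 64} = \sqrt{-1344} = 8 i \sqrt{21} \approx 36.661 i$)
$I \left(- \frac{28}{-11} - \frac{21}{-31}\right) - q = - \frac{7 \left(- \frac{28}{-11} - \frac{21}{-31}\right)}{9} - 8 i \sqrt{21} = - \frac{7 \left(\left(-28\right) \left(- \frac{1}{11}\right) - - \frac{21}{31}\right)}{9} - 8 i \sqrt{21} = - \frac{7 \left(\frac{28}{11} + \frac{21}{31}\right)}{9} - 8 i \sqrt{21} = \left(- \frac{7}{9}\right) \frac{1099}{341} - 8 i \sqrt{21} = - \frac{7693}{3069} - 8 i \sqrt{21}$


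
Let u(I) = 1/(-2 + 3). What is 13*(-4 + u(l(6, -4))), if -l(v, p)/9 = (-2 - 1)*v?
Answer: -39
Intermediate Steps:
l(v, p) = 27*v (l(v, p) = -9*(-2 - 1)*v = -(-27)*v = 27*v)
u(I) = 1 (u(I) = 1/1 = 1)
13*(-4 + u(l(6, -4))) = 13*(-4 + 1) = 13*(-3) = -39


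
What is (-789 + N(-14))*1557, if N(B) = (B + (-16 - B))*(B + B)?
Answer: -530937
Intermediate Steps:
N(B) = -32*B
(-789 + N(-14))*1557 = (-789 - 32*(-14))*1557 = (-789 + 448)*1557 = -341*1557 = -530937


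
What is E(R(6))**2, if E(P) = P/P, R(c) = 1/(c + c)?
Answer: 1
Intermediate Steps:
R(c) = 1/(2*c)
E(P) = 1
E(R(6))**2 = 1**2 = 1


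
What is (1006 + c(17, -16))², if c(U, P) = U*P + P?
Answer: 515524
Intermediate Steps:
c(U, P) = P + P*U (c(U, P) = P*U + P = P + P*U)
(1006 + c(17, -16))² = (1006 - 16*(1 + 17))² = (1006 - 16*18)² = (1006 - 288)² = 718² = 515524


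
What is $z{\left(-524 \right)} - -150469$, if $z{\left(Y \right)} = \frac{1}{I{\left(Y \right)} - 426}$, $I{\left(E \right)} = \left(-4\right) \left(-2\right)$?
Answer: $\frac{62896041}{418} \approx 1.5047 \cdot 10^{5}$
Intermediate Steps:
$I{\left(E \right)} = 8$
$z{\left(Y \right)} = - \frac{1}{418}$ ($z{\left(Y \right)} = \frac{1}{8 - 426} = \frac{1}{-418} = - \frac{1}{418}$)
$z{\left(-524 \right)} - -150469 = - \frac{1}{418} - -150469 = - \frac{1}{418} + 150469 = \frac{62896041}{418}$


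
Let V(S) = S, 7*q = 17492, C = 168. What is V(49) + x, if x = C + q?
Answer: 19011/7 ≈ 2715.9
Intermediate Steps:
q = 17492/7 (q = (⅐)*17492 = 17492/7 ≈ 2498.9)
x = 18668/7 (x = 168 + 17492/7 = 18668/7 ≈ 2666.9)
V(49) + x = 49 + 18668/7 = 19011/7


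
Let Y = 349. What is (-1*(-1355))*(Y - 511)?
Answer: -219510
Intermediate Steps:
(-1*(-1355))*(Y - 511) = (-1*(-1355))*(349 - 511) = 1355*(-162) = -219510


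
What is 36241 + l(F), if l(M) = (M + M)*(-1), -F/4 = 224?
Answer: 38033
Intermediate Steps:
F = -896 (F = -4*224 = -896)
l(M) = -2*M (l(M) = (2*M)*(-1) = -2*M)
36241 + l(F) = 36241 - 2*(-896) = 36241 + 1792 = 38033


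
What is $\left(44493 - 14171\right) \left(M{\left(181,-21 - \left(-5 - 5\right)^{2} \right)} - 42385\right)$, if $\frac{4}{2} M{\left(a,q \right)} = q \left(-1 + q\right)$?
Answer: $-1061391288$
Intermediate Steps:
$M{\left(a,q \right)} = \frac{q \left(-1 + q\right)}{2}$
$\left(44493 - 14171\right) \left(M{\left(181,-21 - \left(-5 - 5\right)^{2} \right)} - 42385\right) = \left(44493 - 14171\right) \left(\frac{\left(-21 - \left(-5 - 5\right)^{2}\right) \left(-1 - \left(21 + \left(-5 - 5\right)^{2}\right)\right)}{2} - 42385\right) = 30322 \left(\frac{\left(-21 - \left(-10\right)^{2}\right) \left(-1 - 121\right)}{2} - 42385\right) = 30322 \left(\frac{\left(-21 - 100\right) \left(-1 - 121\right)}{2} - 42385\right) = 30322 \left(\frac{1}{2} \left(-121\right) \left(-1 - 121\right) - 42385\right) = 30322 \left(\frac{1}{2} \left(-121\right) \left(-122\right) - 42385\right) = 30322 \left(7381 - 42385\right) = 30322 \left(-35004\right) = -1061391288$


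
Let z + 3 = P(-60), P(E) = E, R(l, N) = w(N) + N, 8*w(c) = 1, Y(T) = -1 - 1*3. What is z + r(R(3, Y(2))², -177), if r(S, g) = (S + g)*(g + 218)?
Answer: -429079/64 ≈ -6704.4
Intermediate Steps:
Y(T) = -4 (Y(T) = -1 - 3 = -4)
w(c) = ⅛ (w(c) = (⅛)*1 = ⅛)
R(l, N) = ⅛ + N
z = -63 (z = -3 - 60 = -63)
r(S, g) = (218 + g)*(S + g) (r(S, g) = (S + g)*(218 + g) = (218 + g)*(S + g))
z + r(R(3, Y(2))², -177) = -63 + ((-177)² + 218*(⅛ - 4)² + 218*(-177) + (⅛ - 4)²*(-177)) = -63 + (31329 + 218*(-31/8)² - 38586 + (-31/8)²*(-177)) = -63 + (31329 + 218*(961/64) - 38586 + (961/64)*(-177)) = -63 + (31329 + 104749/32 - 38586 - 170097/64) = -63 - 425047/64 = -429079/64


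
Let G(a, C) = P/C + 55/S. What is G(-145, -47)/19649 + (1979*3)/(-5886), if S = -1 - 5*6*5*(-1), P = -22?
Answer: -272302749907/269975020014 ≈ -1.0086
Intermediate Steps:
S = 149 (S = -1 - 150*(-1) = -1 - 5*(-30) = -1 + 150 = 149)
G(a, C) = 55/149 - 22/C (G(a, C) = -22/C + 55/149 = 55/149 - 22/C)
G(-145, -47)/19649 + (1979*3)/(-5886) = (55/149 - 22/(-47))/19649 + (1979*3)/(-5886) = (55/149 - 22*(-1/47))*(1/19649) + 5937*(-1/5886) = (55/149 + 22/47)*(1/19649) - 1979/1962 = (5863/7003)*(1/19649) - 1979/1962 = 5863/137601947 - 1979/1962 = -272302749907/269975020014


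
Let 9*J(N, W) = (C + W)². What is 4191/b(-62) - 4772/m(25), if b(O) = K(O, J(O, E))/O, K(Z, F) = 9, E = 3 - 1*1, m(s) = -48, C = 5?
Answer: -345263/12 ≈ -28772.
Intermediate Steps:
E = 2 (E = 3 - 1 = 2)
J(N, W) = (5 + W)²/9
b(O) = 9/O
4191/b(-62) - 4772/m(25) = 4191/((9/(-62))) - 4772/(-48) = 4191/((9*(-1/62))) - 4772*(-1/48) = 4191/(-9/62) + 1193/12 = 4191*(-62/9) + 1193/12 = -86614/3 + 1193/12 = -345263/12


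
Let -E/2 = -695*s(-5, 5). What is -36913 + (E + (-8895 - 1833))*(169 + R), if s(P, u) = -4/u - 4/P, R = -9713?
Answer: 102351119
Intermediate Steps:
s(P, u) = -4/P - 4/u
E = 0 (E = -(-1390)*(-4/(-5) - 4/5) = -(-1390)*(-4*(-1/5) - 4*1/5) = -(-1390)*(4/5 - 4/5) = -(-1390)*0 = -2*0 = 0)
-36913 + (E + (-8895 - 1833))*(169 + R) = -36913 + (0 + (-8895 - 1833))*(169 - 9713) = -36913 + (0 - 10728)*(-9544) = -36913 - 10728*(-9544) = -36913 + 102388032 = 102351119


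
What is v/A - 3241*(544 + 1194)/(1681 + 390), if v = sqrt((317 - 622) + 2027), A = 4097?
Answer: -5632858/2071 + sqrt(1722)/4097 ≈ -2719.9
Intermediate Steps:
v = sqrt(1722) (v = sqrt(-305 + 2027) = sqrt(1722) ≈ 41.497)
v/A - 3241*(544 + 1194)/(1681 + 390) = sqrt(1722)/4097 - 3241*(544 + 1194)/(1681 + 390) = sqrt(1722)*(1/4097) - 3241/(2071/1738) = sqrt(1722)/4097 - 3241/(2071*(1/1738)) = sqrt(1722)/4097 - 3241/2071/1738 = sqrt(1722)/4097 - 3241*1738/2071 = sqrt(1722)/4097 - 5632858/2071 = -5632858/2071 + sqrt(1722)/4097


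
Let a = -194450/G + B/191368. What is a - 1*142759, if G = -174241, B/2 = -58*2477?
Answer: -1190047651083651/8336037922 ≈ -1.4276e+5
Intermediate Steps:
B = -287332 (B = 2*(-58*2477) = 2*(-143666) = -287332)
a = -3213376853/8336037922 (a = -194450/(-174241) - 287332/191368 = -194450*(-1/174241) - 287332*1/191368 = 194450/174241 - 71833/47842 = -3213376853/8336037922 ≈ -0.38548)
a - 1*142759 = -3213376853/8336037922 - 1*142759 = -3213376853/8336037922 - 142759 = -1190047651083651/8336037922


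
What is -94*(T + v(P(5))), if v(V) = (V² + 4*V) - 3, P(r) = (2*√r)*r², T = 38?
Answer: -1178290 - 18800*√5 ≈ -1.2203e+6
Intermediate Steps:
P(r) = 2*r^(5/2)
v(V) = -3 + V² + 4*V
-94*(T + v(P(5))) = -94*(38 + (-3 + (2*5^(5/2))² + 4*(2*5^(5/2)))) = -94*(38 + (-3 + (2*(25*√5))² + 4*(2*(25*√5)))) = -94*(38 + (-3 + (50*√5)² + 4*(50*√5))) = -94*(38 + (-3 + 12500 + 200*√5)) = -94*(38 + (12497 + 200*√5)) = -94*(12535 + 200*√5) = -1178290 - 18800*√5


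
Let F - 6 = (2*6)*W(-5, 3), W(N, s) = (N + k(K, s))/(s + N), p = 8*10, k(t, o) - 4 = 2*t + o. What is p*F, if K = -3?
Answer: 2400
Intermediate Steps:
k(t, o) = 4 + o + 2*t (k(t, o) = 4 + (2*t + o) = 4 + (o + 2*t) = 4 + o + 2*t)
p = 80
W(N, s) = (-2 + N + s)/(N + s) (W(N, s) = (N + (4 + s + 2*(-3)))/(s + N) = (N + (4 + s - 6))/(N + s) = (N + (-2 + s))/(N + s) = (-2 + N + s)/(N + s))
F = 30 (F = 6 + (2*6)*((-2 - 5 + 3)/(-5 + 3)) = 6 + 12*(-4/(-2)) = 6 + 12*(-½*(-4)) = 6 + 12*2 = 6 + 24 = 30)
p*F = 80*30 = 2400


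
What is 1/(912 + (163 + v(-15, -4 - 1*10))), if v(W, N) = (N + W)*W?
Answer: 1/1510 ≈ 0.00066225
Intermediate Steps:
v(W, N) = W*(N + W)
1/(912 + (163 + v(-15, -4 - 1*10))) = 1/(912 + (163 - 15*((-4 - 1*10) - 15))) = 1/(912 + (163 - 15*((-4 - 10) - 15))) = 1/(912 + (163 - 15*(-14 - 15))) = 1/(912 + (163 - 15*(-29))) = 1/(912 + (163 + 435)) = 1/(912 + 598) = 1/1510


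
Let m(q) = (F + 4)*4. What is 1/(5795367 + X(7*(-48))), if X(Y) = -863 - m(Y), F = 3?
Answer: 1/5794476 ≈ 1.7258e-7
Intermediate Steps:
m(q) = 28 (m(q) = (3 + 4)*4 = 7*4 = 28)
X(Y) = -891 (X(Y) = -863 - 1*28 = -863 - 28 = -891)
1/(5795367 + X(7*(-48))) = 1/(5795367 - 891) = 1/5794476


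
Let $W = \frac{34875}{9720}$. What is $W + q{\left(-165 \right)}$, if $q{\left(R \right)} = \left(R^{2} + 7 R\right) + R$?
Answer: $\frac{5596255}{216} \approx 25909.0$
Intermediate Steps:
$q{\left(R \right)} = R^{2} + 8 R$
$W = \frac{775}{216}$ ($W = 34875 \cdot \frac{1}{9720} = \frac{775}{216} \approx 3.588$)
$W + q{\left(-165 \right)} = \frac{775}{216} - 165 \left(8 - 165\right) = \frac{775}{216} - -25905 = \frac{775}{216} + 25905 = \frac{5596255}{216}$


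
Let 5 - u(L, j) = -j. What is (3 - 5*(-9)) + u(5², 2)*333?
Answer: 2379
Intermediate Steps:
u(L, j) = 5 + j (u(L, j) = 5 - (-1)*j = 5 + j)
(3 - 5*(-9)) + u(5², 2)*333 = (3 - 5*(-9)) + (5 + 2)*333 = (3 + 45) + 7*333 = 48 + 2331 = 2379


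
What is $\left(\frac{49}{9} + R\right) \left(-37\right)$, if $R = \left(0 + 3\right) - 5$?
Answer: $- \frac{1147}{9} \approx -127.44$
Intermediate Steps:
$R = -2$ ($R = 3 - 5 = -2$)
$\left(\frac{49}{9} + R\right) \left(-37\right) = \left(\frac{49}{9} - 2\right) \left(-37\right) = \frac{31}{9} \left(-37\right) = - \frac{1147}{9}$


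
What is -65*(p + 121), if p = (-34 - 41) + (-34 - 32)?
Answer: 1300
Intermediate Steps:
p = -141 (p = -75 - 66 = -141)
-65*(p + 121) = -65*(-141 + 121) = -65*(-20) = 1300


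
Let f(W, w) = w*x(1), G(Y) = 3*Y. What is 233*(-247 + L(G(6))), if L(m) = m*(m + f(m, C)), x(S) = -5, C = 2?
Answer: -23999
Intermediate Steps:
f(W, w) = -5*w (f(W, w) = w*(-5) = -5*w)
L(m) = m*(-10 + m) (L(m) = m*(m - 5*2) = m*(m - 10) = m*(-10 + m))
233*(-247 + L(G(6))) = 233*(-247 + (3*6)*(-10 + 3*6)) = 233*(-247 + 18*(-10 + 18)) = 233*(-247 + 18*8) = 233*(-247 + 144) = 233*(-103) = -23999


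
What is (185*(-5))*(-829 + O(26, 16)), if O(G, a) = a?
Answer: 752025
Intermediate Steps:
(185*(-5))*(-829 + O(26, 16)) = (185*(-5))*(-829 + 16) = -925*(-813) = 752025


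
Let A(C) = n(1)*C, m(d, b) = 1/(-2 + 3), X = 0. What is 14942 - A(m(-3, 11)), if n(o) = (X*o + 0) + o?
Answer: 14941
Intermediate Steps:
n(o) = o (n(o) = (0*o + 0) + o = (0 + 0) + o = 0 + o = o)
m(d, b) = 1 (m(d, b) = 1/1 = 1)
A(C) = C (A(C) = 1*C = C)
14942 - A(m(-3, 11)) = 14942 - 1*1 = 14942 - 1 = 14941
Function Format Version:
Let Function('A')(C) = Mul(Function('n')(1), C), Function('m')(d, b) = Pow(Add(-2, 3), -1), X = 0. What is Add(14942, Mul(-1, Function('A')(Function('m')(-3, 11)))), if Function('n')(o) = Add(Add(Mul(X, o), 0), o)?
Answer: 14941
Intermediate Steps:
Function('n')(o) = o (Function('n')(o) = Add(Add(Mul(0, o), 0), o) = Add(Add(0, 0), o) = Add(0, o) = o)
Function('m')(d, b) = 1 (Function('m')(d, b) = Pow(1, -1) = 1)
Function('A')(C) = C (Function('A')(C) = Mul(1, C) = C)
Add(14942, Mul(-1, Function('A')(Function('m')(-3, 11)))) = Add(14942, Mul(-1, 1)) = Add(14942, -1) = 14941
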